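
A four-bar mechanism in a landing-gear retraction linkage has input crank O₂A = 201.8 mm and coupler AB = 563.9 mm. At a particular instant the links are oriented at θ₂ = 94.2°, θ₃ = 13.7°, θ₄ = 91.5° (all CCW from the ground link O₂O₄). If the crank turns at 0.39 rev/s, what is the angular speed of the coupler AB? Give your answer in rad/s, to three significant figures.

0.0423

ω₂ = 2.45 rad/s (from 0.39 rev/s).
Differentiating the loop-closure r₂e^{iθ₂}+r₃e^{iθ₃}=r₁+r₄e^{iθ₄} gives r₂ω₂e^{iθ₂}+r₃ω₃e^{iθ₃}=r₄ω₄e^{iθ₄}.
Eliminating the other unknown: ω₃ = r₂ω₂ sin(θ₄−θ₂) / [r₃ sin(θ₃−θ₄)].
Numerator sine = -0.04711; denominator sine = -0.97742.
Result = 0.2018·2.45·(-0.04711) / (0.5639·(-0.97742)) = +0.042263 rad/s; magnitude 0.042263 rad/s.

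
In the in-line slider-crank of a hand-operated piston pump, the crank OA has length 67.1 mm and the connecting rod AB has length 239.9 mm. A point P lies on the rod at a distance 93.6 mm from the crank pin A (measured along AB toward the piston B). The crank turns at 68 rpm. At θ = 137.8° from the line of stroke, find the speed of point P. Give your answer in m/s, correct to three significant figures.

ω = 7.121 rad/s.  Crank-pin speed |V_A| = rω = 0.47782 m/s, perpendicular to OA.
Rod angle: sinφ = −(r/L) sinθ ⇒ φ = -10.829°; ω_rod = −rω cosθ/√(L²−r²sin²θ) = +1.5022 rad/s.
V_P = V_A + ω_rod × AP, with AP = 0.0936 m along the rod.
Components: V_Px = −rω sinθ − a·ω_rod·sinφ = -0.29454 m/s;  V_Py = rω cosθ + a·ω_rod·cosφ = -0.21586 m/s.
|V_P| = √(V_Px² + V_Py²) = 0.36517 m/s.

0.365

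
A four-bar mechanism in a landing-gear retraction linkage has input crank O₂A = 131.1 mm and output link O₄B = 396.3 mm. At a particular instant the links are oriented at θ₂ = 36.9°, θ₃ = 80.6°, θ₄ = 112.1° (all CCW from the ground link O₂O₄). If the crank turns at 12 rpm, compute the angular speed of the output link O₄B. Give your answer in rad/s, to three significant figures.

0.550

ω₂ = 1.257 rad/s (from 12 rpm).
Differentiating the loop-closure r₂e^{iθ₂}+r₃e^{iθ₃}=r₁+r₄e^{iθ₄} gives r₂ω₂e^{iθ₂}+r₃ω₃e^{iθ₃}=r₄ω₄e^{iθ₄}.
Eliminating the other unknown: ω₄ = r₂ω₂ sin(θ₂−θ₃) / [r₄ sin(θ₄−θ₃)].
Numerator sine = -0.69088; denominator sine = +0.52250.
Result = 0.1311·1.257·(-0.69088) / (0.3963·(+0.52250)) = -0.54968 rad/s; magnitude 0.54968 rad/s.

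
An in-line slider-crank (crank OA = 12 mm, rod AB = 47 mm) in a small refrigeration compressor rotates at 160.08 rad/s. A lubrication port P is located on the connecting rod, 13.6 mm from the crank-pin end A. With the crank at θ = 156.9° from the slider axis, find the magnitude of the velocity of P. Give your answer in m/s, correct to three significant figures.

ω = 160.1 rad/s.  Crank-pin speed |V_A| = rω = 1.921 m/s, perpendicular to OA.
Rod angle: sinφ = −(r/L) sinθ ⇒ φ = -5.749°; ω_rod = −rω cosθ/√(L²−r²sin²θ) = +37.785 rad/s.
V_P = V_A + ω_rod × AP, with AP = 0.0136 m along the rod.
Components: V_Px = −rω sinθ − a·ω_rod·sinφ = -0.70219 m/s;  V_Py = rω cosθ + a·ω_rod·cosφ = -1.2557 m/s.
|V_P| = √(V_Px² + V_Py²) = 1.4387 m/s.

1.44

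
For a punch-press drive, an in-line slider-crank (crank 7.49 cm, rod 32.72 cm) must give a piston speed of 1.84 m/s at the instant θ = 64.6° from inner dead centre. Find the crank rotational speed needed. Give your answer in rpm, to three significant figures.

236

For an in-line slider-crank, |v_piston| = rω|sinθ|·[1 + r cosθ/√(L² − r² sin²θ)].
With r = 0.0749 m, L = 0.3272 m, θ = 64.6°: the bracketed kinematic factor |dx/dθ| = 0.07445 m.
ω = v/|dx/dθ| = 1.84/0.07445 = 24.715 rad/s.
N = 60ω/(2π) = 236.01 rpm.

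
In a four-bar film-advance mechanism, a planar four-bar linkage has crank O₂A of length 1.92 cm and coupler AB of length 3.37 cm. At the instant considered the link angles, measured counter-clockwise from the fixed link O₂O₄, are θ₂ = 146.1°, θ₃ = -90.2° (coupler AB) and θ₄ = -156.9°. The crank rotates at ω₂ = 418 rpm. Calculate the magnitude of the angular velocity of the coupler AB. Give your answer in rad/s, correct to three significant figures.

ω₂ = 43.77 rad/s (from 418 rpm).
Differentiating the loop-closure r₂e^{iθ₂}+r₃e^{iθ₃}=r₁+r₄e^{iθ₄} gives r₂ω₂e^{iθ₂}+r₃ω₃e^{iθ₃}=r₄ω₄e^{iθ₄}.
Eliminating the other unknown: ω₃ = r₂ω₂ sin(θ₄−θ₂) / [r₃ sin(θ₃−θ₄)].
Numerator sine = +0.83867; denominator sine = +0.91845.
Result = 0.0192·43.77·(+0.83867) / (0.0337·(+0.91845)) = +22.773 rad/s; magnitude 22.773 rad/s.

22.8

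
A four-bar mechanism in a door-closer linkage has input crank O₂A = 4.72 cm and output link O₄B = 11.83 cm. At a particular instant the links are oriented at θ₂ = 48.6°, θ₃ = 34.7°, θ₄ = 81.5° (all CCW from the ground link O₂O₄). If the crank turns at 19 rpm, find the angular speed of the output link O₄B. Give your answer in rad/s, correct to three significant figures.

ω₂ = 1.99 rad/s (from 19 rpm).
Differentiating the loop-closure r₂e^{iθ₂}+r₃e^{iθ₃}=r₁+r₄e^{iθ₄} gives r₂ω₂e^{iθ₂}+r₃ω₃e^{iθ₃}=r₄ω₄e^{iθ₄}.
Eliminating the other unknown: ω₄ = r₂ω₂ sin(θ₂−θ₃) / [r₄ sin(θ₄−θ₃)].
Numerator sine = +0.24023; denominator sine = +0.72897.
Result = 0.0472·1.99·(+0.24023) / (0.1183·(+0.72897)) = +0.26161 rad/s; magnitude 0.26161 rad/s.

0.262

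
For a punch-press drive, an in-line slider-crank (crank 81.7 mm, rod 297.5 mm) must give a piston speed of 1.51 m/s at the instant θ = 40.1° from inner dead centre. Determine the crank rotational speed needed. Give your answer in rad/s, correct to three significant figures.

23.6

For an in-line slider-crank, |v_piston| = rω|sinθ|·[1 + r cosθ/√(L² − r² sin²θ)].
With r = 0.0817 m, L = 0.2975 m, θ = 40.1°: the bracketed kinematic factor |dx/dθ| = 0.063857 m.
ω = v/|dx/dθ| = 1.51/0.063857 = 23.647 rad/s.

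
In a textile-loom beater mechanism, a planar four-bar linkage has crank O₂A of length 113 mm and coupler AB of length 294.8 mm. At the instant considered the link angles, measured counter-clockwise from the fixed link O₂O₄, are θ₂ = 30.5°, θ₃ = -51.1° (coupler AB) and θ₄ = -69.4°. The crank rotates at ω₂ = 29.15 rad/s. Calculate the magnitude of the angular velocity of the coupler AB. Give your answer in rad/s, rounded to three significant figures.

35.1

ω₂ = 29.15 rad/s
Differentiating the loop-closure r₂e^{iθ₂}+r₃e^{iθ₃}=r₁+r₄e^{iθ₄} gives r₂ω₂e^{iθ₂}+r₃ω₃e^{iθ₃}=r₄ω₄e^{iθ₄}.
Eliminating the other unknown: ω₃ = r₂ω₂ sin(θ₄−θ₂) / [r₃ sin(θ₃−θ₄)].
Numerator sine = -0.98511; denominator sine = +0.31399.
Result = 0.113·29.15·(-0.98511) / (0.2948·(+0.31399)) = -35.055 rad/s; magnitude 35.055 rad/s.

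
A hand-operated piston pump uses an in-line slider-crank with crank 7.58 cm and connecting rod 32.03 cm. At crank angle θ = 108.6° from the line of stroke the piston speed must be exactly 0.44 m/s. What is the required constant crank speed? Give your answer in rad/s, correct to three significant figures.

6.64

For an in-line slider-crank, |v_piston| = rω|sinθ|·[1 + r cosθ/√(L² − r² sin²θ)].
With r = 0.0758 m, L = 0.3203 m, θ = 108.6°: the bracketed kinematic factor |dx/dθ| = 0.066276 m.
ω = v/|dx/dθ| = 0.44/0.066276 = 6.6389 rad/s.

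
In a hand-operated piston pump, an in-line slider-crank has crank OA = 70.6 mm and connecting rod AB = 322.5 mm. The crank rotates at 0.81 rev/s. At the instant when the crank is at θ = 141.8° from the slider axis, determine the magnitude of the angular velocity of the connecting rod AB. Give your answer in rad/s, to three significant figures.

ω = 5.089 rad/s (converted from 0.81 rev/s).
The rod makes angle φ with the slider axis where L sinφ = r sinθ; differentiating, L cosφ·φ̇ = r ω cosθ.
L cosφ = √(L² − r² sin²θ) = 0.31953 m.
|ω_rod| = r ω |cosθ| / √(L² − r² sin²θ) = 0.0706·5.089·0.78586/0.31953 = 0.88369 rad/s.

0.884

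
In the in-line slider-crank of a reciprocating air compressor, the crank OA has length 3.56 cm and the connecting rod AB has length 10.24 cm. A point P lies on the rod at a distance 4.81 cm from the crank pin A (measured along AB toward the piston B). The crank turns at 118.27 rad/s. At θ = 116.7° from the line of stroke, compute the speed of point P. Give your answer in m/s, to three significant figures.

3.61

ω = 118.3 rad/s.  Crank-pin speed |V_A| = rω = 4.2104 m/s, perpendicular to OA.
Rod angle: sinφ = −(r/L) sinθ ⇒ φ = -18.095°; ω_rod = −rω cosθ/√(L²−r²sin²θ) = +19.436 rad/s.
V_P = V_A + ω_rod × AP, with AP = 0.0481 m along the rod.
Components: V_Px = −rω sinθ − a·ω_rod·sinφ = -3.4711 m/s;  V_Py = rω cosθ + a·ω_rod·cosφ = -1.0032 m/s.
|V_P| = √(V_Px² + V_Py²) = 3.6132 m/s.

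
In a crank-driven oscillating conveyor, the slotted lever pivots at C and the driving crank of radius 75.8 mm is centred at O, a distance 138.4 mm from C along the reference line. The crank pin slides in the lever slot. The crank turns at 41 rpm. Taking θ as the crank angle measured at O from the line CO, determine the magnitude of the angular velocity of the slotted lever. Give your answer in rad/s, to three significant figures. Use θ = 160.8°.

3.51

ω = 4.294 rad/s (from 41 rpm).
Crank pin A relative to C: A = (d + r cosθ, r sinθ); lever angle φ = atan2(r sinθ, d + r cosθ).
Differentiating tanφ: φ̇ = rω(d cosθ + r)/(d² + r² + 2dr cosθ).
d² + r² + 2dr cosθ = |CA|² = 0.00508582 m²;  d cosθ + r = -0.054902 m.
|ω_lever| = |0.0758·4.294·-0.054902| / 0.00508582 = 3.5132 rad/s.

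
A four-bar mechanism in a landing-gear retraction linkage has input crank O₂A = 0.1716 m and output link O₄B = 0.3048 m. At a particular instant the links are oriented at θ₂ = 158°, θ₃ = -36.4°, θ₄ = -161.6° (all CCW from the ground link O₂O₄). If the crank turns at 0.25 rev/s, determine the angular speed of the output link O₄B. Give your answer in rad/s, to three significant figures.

0.269

ω₂ = 1.571 rad/s (from 0.25 rev/s).
Differentiating the loop-closure r₂e^{iθ₂}+r₃e^{iθ₃}=r₁+r₄e^{iθ₄} gives r₂ω₂e^{iθ₂}+r₃ω₃e^{iθ₃}=r₄ω₄e^{iθ₄}.
Eliminating the other unknown: ω₄ = r₂ω₂ sin(θ₂−θ₃) / [r₄ sin(θ₄−θ₃)].
Numerator sine = -0.24869; denominator sine = -0.81714.
Result = 0.1716·1.571·(-0.24869) / (0.3048·(-0.81714)) = +0.26914 rad/s; magnitude 0.26914 rad/s.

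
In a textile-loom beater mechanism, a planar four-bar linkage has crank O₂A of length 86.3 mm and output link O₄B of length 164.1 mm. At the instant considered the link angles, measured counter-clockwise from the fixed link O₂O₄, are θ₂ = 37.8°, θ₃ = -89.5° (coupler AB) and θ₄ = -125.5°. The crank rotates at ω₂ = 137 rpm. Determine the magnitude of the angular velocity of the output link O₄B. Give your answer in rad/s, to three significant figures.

ω₂ = 14.35 rad/s (from 137 rpm).
Differentiating the loop-closure r₂e^{iθ₂}+r₃e^{iθ₃}=r₁+r₄e^{iθ₄} gives r₂ω₂e^{iθ₂}+r₃ω₃e^{iθ₃}=r₄ω₄e^{iθ₄}.
Eliminating the other unknown: ω₄ = r₂ω₂ sin(θ₂−θ₃) / [r₄ sin(θ₄−θ₃)].
Numerator sine = +0.79547; denominator sine = -0.58779.
Result = 0.0863·14.35·(+0.79547) / (0.1641·(-0.58779)) = -10.211 rad/s; magnitude 10.211 rad/s.

10.2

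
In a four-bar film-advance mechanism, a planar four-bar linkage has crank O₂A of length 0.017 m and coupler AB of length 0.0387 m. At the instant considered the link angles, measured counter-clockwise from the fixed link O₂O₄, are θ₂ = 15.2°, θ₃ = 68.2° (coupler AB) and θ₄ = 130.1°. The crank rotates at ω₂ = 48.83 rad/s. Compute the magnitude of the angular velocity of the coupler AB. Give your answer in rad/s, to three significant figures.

ω₂ = 48.83 rad/s
Differentiating the loop-closure r₂e^{iθ₂}+r₃e^{iθ₃}=r₁+r₄e^{iθ₄} gives r₂ω₂e^{iθ₂}+r₃ω₃e^{iθ₃}=r₄ω₄e^{iθ₄}.
Eliminating the other unknown: ω₃ = r₂ω₂ sin(θ₄−θ₂) / [r₃ sin(θ₃−θ₄)].
Numerator sine = +0.90704; denominator sine = -0.88213.
Result = 0.017·48.83·(+0.90704) / (0.0387·(-0.88213)) = -22.056 rad/s; magnitude 22.056 rad/s.

22.1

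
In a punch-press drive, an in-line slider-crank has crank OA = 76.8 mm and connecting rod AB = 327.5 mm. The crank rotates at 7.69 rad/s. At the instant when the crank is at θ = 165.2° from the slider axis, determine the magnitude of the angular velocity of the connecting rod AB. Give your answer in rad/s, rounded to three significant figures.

ω = 7.69 rad/s
The rod makes angle φ with the slider axis where L sinφ = r sinθ; differentiating, L cosφ·φ̇ = r ω cosθ.
L cosφ = √(L² − r² sin²θ) = 0.32691 m.
|ω_rod| = r ω |cosθ| / √(L² − r² sin²θ) = 0.0768·7.69·0.96682/0.32691 = 1.7466 rad/s.

1.75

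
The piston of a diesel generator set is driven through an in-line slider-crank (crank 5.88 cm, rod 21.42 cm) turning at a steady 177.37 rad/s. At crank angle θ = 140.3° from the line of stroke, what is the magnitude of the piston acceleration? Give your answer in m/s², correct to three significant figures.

1320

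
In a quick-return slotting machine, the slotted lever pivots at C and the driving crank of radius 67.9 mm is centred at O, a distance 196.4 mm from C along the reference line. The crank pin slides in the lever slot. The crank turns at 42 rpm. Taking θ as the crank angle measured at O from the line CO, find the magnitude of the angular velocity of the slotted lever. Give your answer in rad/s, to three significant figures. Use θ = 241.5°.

0.253

ω = 4.398 rad/s (from 42 rpm).
Crank pin A relative to C: A = (d + r cosθ, r sinθ); lever angle φ = atan2(r sinθ, d + r cosθ).
Differentiating tanφ: φ̇ = rω(d cosθ + r)/(d² + r² + 2dr cosθ).
d² + r² + 2dr cosθ = |CA|² = 0.030457 m²;  d cosθ + r = -0.025814 m.
|ω_lever| = |0.0679·4.398·-0.025814| / 0.030457 = 0.25311 rad/s.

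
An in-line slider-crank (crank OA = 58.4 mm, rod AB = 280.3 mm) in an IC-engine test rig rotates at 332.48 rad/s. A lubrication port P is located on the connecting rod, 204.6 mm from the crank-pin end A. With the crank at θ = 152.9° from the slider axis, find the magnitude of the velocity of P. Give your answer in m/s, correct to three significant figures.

8.96

ω = 332.5 rad/s.  Crank-pin speed |V_A| = rω = 19.417 m/s, perpendicular to OA.
Rod angle: sinφ = −(r/L) sinθ ⇒ φ = -5.446°; ω_rod = −rω cosθ/√(L²−r²sin²θ) = +61.946 rad/s.
V_P = V_A + ω_rod × AP, with AP = 0.2046 m along the rod.
Components: V_Px = −rω sinθ − a·ω_rod·sinφ = -7.6423 m/s;  V_Py = rω cosθ + a·ω_rod·cosφ = -4.6682 m/s.
|V_P| = √(V_Px² + V_Py²) = 8.9553 m/s.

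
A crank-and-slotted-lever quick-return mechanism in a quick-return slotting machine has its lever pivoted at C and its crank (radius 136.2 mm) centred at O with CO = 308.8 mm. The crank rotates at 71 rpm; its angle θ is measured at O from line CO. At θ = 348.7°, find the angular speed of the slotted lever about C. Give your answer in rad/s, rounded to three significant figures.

ω = 7.435 rad/s (from 71 rpm).
Crank pin A relative to C: A = (d + r cosθ, r sinθ); lever angle φ = atan2(r sinθ, d + r cosθ).
Differentiating tanφ: φ̇ = rω(d cosθ + r)/(d² + r² + 2dr cosθ).
d² + r² + 2dr cosθ = |CA|² = 0.196394 m²;  d cosθ + r = +0.43901 m.
|ω_lever| = |0.1362·7.435·+0.43901| / 0.196394 = 2.2637 rad/s.

2.26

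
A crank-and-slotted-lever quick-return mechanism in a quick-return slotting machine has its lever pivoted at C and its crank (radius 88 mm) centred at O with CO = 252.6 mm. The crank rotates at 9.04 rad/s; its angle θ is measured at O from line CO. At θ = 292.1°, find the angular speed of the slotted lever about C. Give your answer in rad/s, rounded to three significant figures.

ω = 9.04 rad/s
Crank pin A relative to C: A = (d + r cosθ, r sinθ); lever angle φ = atan2(r sinθ, d + r cosθ).
Differentiating tanφ: φ̇ = rω(d cosθ + r)/(d² + r² + 2dr cosθ).
d² + r² + 2dr cosθ = |CA|² = 0.0882768 m²;  d cosθ + r = +0.18303 m.
|ω_lever| = |0.088·9.04·+0.18303| / 0.0882768 = 1.6494 rad/s.

1.65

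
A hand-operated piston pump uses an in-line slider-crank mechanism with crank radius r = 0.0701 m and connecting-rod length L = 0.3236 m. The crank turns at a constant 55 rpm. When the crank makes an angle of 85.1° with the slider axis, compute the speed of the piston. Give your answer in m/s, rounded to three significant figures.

0.410

ω = 2π·55/60 = 5.76 rad/s
For an in-line slider-crank, x = r cosθ + √(L² − r² sin²θ), so v = −rω sinθ·[1 + r cosθ/√(L² − r² sin²θ)].
With r = 0.0701 m, L = 0.3236 m, θ = 85.1°: √(L² − r² sin²θ) = 0.31597 m.
v = −0.0701·5.76·0.99635·[1 + 0.0701·0.08542/0.31597] = -0.40989 m/s.
|v| = 0.40989 m/s.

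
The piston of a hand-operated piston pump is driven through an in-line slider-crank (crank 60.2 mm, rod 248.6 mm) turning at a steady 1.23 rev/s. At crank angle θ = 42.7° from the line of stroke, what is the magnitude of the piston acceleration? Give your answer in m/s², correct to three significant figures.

2.73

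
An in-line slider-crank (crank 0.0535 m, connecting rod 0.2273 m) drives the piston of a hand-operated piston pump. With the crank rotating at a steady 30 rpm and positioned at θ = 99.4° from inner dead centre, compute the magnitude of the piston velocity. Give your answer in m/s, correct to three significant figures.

0.159

ω = 2π·30/60 = 3.142 rad/s
For an in-line slider-crank, x = r cosθ + √(L² − r² sin²θ), so v = −rω sinθ·[1 + r cosθ/√(L² − r² sin²θ)].
With r = 0.0535 m, L = 0.2273 m, θ = 99.4°: √(L² − r² sin²θ) = 0.22109 m.
v = −0.0535·3.142·0.98657·[1 + 0.0535·-0.16333/0.22109] = -0.15926 m/s.
|v| = 0.15926 m/s.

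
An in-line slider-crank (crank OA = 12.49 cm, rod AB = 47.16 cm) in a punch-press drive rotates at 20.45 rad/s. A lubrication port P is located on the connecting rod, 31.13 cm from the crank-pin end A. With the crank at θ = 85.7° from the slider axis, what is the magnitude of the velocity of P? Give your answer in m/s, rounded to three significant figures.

2.58

ω = 20.45 rad/s.  Crank-pin speed |V_A| = rω = 2.5542 m/s, perpendicular to OA.
Rod angle: sinφ = −(r/L) sinθ ⇒ φ = -15.313°; ω_rod = −rω cosθ/√(L²−r²sin²θ) = -0.42104 rad/s.
V_P = V_A + ω_rod × AP, with AP = 0.3113 m along the rod.
Components: V_Px = −rω sinθ − a·ω_rod·sinφ = -2.5816 m/s;  V_Py = rω cosθ + a·ω_rod·cosφ = +0.065096 m/s.
|V_P| = √(V_Px² + V_Py²) = 2.5825 m/s.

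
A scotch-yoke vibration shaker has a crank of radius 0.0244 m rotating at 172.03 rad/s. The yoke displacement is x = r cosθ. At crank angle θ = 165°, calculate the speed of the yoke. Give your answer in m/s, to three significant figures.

1.09

ω = 172 rad/s
x = r cosθ ⇒ ẋ = −rω sinθ.
|v| = rω|sinθ| = 0.0244·172·|sin 165°| = 1.0864 m/s.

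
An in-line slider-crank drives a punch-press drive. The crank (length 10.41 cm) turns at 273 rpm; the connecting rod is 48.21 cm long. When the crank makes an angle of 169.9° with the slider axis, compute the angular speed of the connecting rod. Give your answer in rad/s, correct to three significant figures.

ω = 28.59 rad/s (converted from 273 rpm).
The rod makes angle φ with the slider axis where L sinφ = r sinθ; differentiating, L cosφ·φ̇ = r ω cosθ.
L cosφ = √(L² − r² sin²θ) = 0.48175 m.
|ω_rod| = r ω |cosθ| / √(L² − r² sin²θ) = 0.1041·28.59·0.98450/0.48175 = 6.0818 rad/s.

6.08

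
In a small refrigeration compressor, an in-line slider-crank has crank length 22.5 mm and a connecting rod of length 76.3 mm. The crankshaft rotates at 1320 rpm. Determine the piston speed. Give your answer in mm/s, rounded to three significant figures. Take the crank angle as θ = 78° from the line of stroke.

ω = 2π·1320/60 = 138.2 rad/s
For an in-line slider-crank, x = r cosθ + √(L² − r² sin²θ), so v = −rω sinθ·[1 + r cosθ/√(L² − r² sin²θ)].
With r = 0.0225 m, L = 0.0763 m, θ = 78°: √(L² − r² sin²θ) = 0.073057 m.
v = −0.0225·138.2·0.97815·[1 + 0.0225·0.20791/0.073057] = -3.237 m/s.
|v| = 3.237 m/s = 3237 mm/s.

3240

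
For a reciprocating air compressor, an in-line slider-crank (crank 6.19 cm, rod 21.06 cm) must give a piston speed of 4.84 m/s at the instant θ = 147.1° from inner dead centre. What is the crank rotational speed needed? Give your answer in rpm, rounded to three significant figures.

For an in-line slider-crank, |v_piston| = rω|sinθ|·[1 + r cosθ/√(L² − r² sin²θ)].
With r = 0.0619 m, L = 0.2106 m, θ = 147.1°: the bracketed kinematic factor |dx/dθ| = 0.025217 m.
ω = v/|dx/dθ| = 4.84/0.025217 = 191.93 rad/s.
N = 60ω/(2π) = 1832.8 rpm.

1830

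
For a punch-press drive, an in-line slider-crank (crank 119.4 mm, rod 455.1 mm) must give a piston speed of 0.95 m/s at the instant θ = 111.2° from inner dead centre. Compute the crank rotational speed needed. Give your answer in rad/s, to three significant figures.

9.46

For an in-line slider-crank, |v_piston| = rω|sinθ|·[1 + r cosθ/√(L² − r² sin²θ)].
With r = 0.1194 m, L = 0.4551 m, θ = 111.2°: the bracketed kinematic factor |dx/dθ| = 0.10043 m.
ω = v/|dx/dθ| = 0.95/0.10043 = 9.4596 rad/s.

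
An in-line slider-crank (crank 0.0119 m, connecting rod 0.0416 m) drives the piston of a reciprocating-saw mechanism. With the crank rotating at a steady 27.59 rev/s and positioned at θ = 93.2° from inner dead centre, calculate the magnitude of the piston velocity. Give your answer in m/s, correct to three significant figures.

2.03

ω = 2π·27.6 = 173.4 rad/s
For an in-line slider-crank, x = r cosθ + √(L² − r² sin²θ), so v = −rω sinθ·[1 + r cosθ/√(L² − r² sin²θ)].
With r = 0.0119 m, L = 0.0416 m, θ = 93.2°: √(L² − r² sin²θ) = 0.039867 m.
v = −0.0119·173.4·0.99844·[1 + 0.0119·-0.05582/0.039867] = -2.0254 m/s.
|v| = 2.0254 m/s.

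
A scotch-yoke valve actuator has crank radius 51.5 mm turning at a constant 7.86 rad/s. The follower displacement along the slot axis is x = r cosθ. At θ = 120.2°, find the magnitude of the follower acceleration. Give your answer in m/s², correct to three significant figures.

1.60

ω = 7.86 rad/s
x = r cosθ ⇒ ẍ = −rω² cosθ (ω constant).
|a| = rω²|cosθ| = 0.0515·(7.86)²·|cos 120.2°| = 1.6004 m/s².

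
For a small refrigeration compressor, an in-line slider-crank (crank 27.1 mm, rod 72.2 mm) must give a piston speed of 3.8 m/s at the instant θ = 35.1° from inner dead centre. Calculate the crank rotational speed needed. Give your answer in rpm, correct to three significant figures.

1770

For an in-line slider-crank, |v_piston| = rω|sinθ|·[1 + r cosθ/√(L² − r² sin²θ)].
With r = 0.0271 m, L = 0.0722 m, θ = 35.1°: the bracketed kinematic factor |dx/dθ| = 0.020483 m.
ω = v/|dx/dθ| = 3.8/0.020483 = 185.52 rad/s.
N = 60ω/(2π) = 1771.5 rpm.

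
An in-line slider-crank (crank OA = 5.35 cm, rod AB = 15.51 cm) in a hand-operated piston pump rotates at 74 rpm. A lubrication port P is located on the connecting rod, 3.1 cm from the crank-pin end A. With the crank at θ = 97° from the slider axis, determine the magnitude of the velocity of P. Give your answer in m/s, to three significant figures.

0.410

ω = 7.749 rad/s.  Crank-pin speed |V_A| = rω = 0.41459 m/s, perpendicular to OA.
Rod angle: sinφ = −(r/L) sinθ ⇒ φ = -20.021°; ω_rod = −rω cosθ/√(L²−r²sin²θ) = +0.34671 rad/s.
V_P = V_A + ω_rod × AP, with AP = 0.031 m along the rod.
Components: V_Px = −rω sinθ − a·ω_rod·sinφ = -0.40782 m/s;  V_Py = rω cosθ + a·ω_rod·cosφ = -0.040427 m/s.
|V_P| = √(V_Px² + V_Py²) = 0.40981 m/s.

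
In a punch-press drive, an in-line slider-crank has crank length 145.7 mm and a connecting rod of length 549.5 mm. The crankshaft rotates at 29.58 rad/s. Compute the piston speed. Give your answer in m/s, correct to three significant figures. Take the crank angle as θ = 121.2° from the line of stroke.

3.17

ω = 29.58 rad/s
For an in-line slider-crank, x = r cosθ + √(L² − r² sin²θ), so v = −rω sinθ·[1 + r cosθ/√(L² − r² sin²θ)].
With r = 0.1457 m, L = 0.5495 m, θ = 121.2°: √(L² − r² sin²θ) = 0.53518 m.
v = −0.1457·29.58·0.85536·[1 + 0.1457·-0.51803/0.53518] = -3.1666 m/s.
|v| = 3.1666 m/s.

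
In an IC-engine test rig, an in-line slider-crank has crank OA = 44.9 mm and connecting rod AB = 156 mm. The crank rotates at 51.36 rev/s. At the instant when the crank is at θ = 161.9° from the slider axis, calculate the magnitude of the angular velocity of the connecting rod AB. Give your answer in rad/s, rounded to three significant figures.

ω = 322.7 rad/s (converted from 51.36 rev/s).
The rod makes angle φ with the slider axis where L sinφ = r sinθ; differentiating, L cosφ·φ̇ = r ω cosθ.
L cosφ = √(L² − r² sin²θ) = 0.15538 m.
|ω_rod| = r ω |cosθ| / √(L² − r² sin²θ) = 0.0449·322.7·0.95052/0.15538 = 88.64 rad/s.

88.6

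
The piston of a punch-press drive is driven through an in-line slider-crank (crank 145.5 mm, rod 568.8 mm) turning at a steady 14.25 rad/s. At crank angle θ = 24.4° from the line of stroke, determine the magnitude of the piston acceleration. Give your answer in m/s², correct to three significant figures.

32.0

ω = 14.25 rad/s
x(θ) = r cosθ + √(L² − r² sin²θ); with ω constant, a = ω²·d²x/dθ².
d²x/dθ² = −r cosθ − r²(cos2θ)/√u − r⁴ sin²2θ/(4u^{3/2}),  u = L² − r² sin²θ = 0.319921 m².
Substituting r = 0.1455 m, L = 0.5688 m, θ = 24.4°: d²x/dθ² = -0.15751 m.
a = ω²·d²x/dθ² = (14.25)²·(-0.15751) = -31.984 m/s²;  |a| = 31.984 m/s².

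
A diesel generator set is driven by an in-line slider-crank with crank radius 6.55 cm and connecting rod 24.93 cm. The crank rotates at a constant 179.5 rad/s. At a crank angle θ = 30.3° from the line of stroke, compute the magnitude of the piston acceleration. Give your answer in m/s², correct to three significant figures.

2100

ω = 179.5 rad/s
x(θ) = r cosθ + √(L² − r² sin²θ); with ω constant, a = ω²·d²x/dθ².
d²x/dθ² = −r cosθ − r²(cos2θ)/√u − r⁴ sin²2θ/(4u^{3/2}),  u = L² − r² sin²θ = 0.0610584 m².
Substituting r = 0.0655 m, L = 0.2493 m, θ = 30.3°: d²x/dθ² = -0.065307 m.
a = ω²·d²x/dθ² = (179.5)²·(-0.065307) = -2104.2 m/s²;  |a| = 2104.2 m/s².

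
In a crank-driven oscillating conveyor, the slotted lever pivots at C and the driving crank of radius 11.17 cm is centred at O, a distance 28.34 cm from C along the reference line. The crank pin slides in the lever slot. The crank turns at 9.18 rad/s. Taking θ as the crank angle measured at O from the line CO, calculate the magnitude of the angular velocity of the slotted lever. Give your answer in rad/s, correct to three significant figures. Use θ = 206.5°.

4.03

ω = 9.18 rad/s
Crank pin A relative to C: A = (d + r cosθ, r sinθ); lever angle φ = atan2(r sinθ, d + r cosθ).
Differentiating tanφ: φ̇ = rω(d cosθ + r)/(d² + r² + 2dr cosθ).
d² + r² + 2dr cosθ = |CA|² = 0.0361328 m²;  d cosθ + r = -0.14192 m.
|ω_lever| = |0.1117·9.18·-0.14192| / 0.0361328 = 4.0277 rad/s.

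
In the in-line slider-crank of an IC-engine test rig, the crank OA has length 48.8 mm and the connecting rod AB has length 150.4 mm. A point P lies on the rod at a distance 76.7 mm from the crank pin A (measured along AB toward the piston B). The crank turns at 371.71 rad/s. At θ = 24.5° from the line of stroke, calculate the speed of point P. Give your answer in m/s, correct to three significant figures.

11.9

ω = 371.7 rad/s.  Crank-pin speed |V_A| = rω = 18.139 m/s, perpendicular to OA.
Rod angle: sinφ = −(r/L) sinθ ⇒ φ = -7.733°; ω_rod = −rω cosθ/√(L²−r²sin²θ) = -110.76 rad/s.
V_P = V_A + ω_rod × AP, with AP = 0.0767 m along the rod.
Components: V_Px = −rω sinθ − a·ω_rod·sinφ = -8.6653 m/s;  V_Py = rω cosθ + a·ω_rod·cosφ = +8.0885 m/s.
|V_P| = √(V_Px² + V_Py²) = 11.854 m/s.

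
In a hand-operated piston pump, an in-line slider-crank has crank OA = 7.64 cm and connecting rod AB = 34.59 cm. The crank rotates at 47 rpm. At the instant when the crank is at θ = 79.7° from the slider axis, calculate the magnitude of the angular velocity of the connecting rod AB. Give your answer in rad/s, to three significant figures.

ω = 4.922 rad/s (converted from 47 rpm).
The rod makes angle φ with the slider axis where L sinφ = r sinθ; differentiating, L cosφ·φ̇ = r ω cosθ.
L cosφ = √(L² − r² sin²θ) = 0.33763 m.
|ω_rod| = r ω |cosθ| / √(L² − r² sin²θ) = 0.0764·4.922·0.17880/0.33763 = 0.19913 rad/s.

0.199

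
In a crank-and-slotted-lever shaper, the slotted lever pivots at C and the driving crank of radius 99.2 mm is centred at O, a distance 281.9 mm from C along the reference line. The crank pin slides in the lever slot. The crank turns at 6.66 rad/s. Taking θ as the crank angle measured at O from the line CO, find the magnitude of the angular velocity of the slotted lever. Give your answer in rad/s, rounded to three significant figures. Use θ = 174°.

3.55

ω = 6.66 rad/s
Crank pin A relative to C: A = (d + r cosθ, r sinθ); lever angle φ = atan2(r sinθ, d + r cosθ).
Differentiating tanφ: φ̇ = rω(d cosθ + r)/(d² + r² + 2dr cosθ).
d² + r² + 2dr cosθ = |CA|² = 0.0336857 m²;  d cosθ + r = -0.18116 m.
|ω_lever| = |0.0992·6.66·-0.18116| / 0.0336857 = 3.553 rad/s.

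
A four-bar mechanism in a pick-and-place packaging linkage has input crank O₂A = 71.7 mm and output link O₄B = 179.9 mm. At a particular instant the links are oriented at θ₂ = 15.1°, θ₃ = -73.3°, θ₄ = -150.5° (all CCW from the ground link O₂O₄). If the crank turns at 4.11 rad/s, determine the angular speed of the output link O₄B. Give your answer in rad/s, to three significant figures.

ω₂ = 4.11 rad/s
Differentiating the loop-closure r₂e^{iθ₂}+r₃e^{iθ₃}=r₁+r₄e^{iθ₄} gives r₂ω₂e^{iθ₂}+r₃ω₃e^{iθ₃}=r₄ω₄e^{iθ₄}.
Eliminating the other unknown: ω₄ = r₂ω₂ sin(θ₂−θ₃) / [r₄ sin(θ₄−θ₃)].
Numerator sine = +0.99961; denominator sine = -0.97515.
Result = 0.0717·4.11·(+0.99961) / (0.1799·(-0.97515)) = -1.6791 rad/s; magnitude 1.6791 rad/s.

1.68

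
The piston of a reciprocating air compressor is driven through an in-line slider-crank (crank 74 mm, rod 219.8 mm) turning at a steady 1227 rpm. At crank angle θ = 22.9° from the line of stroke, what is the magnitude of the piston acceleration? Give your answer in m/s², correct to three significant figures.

1420

ω = 2π·1227/60 = 128.5 rad/s
x(θ) = r cosθ + √(L² − r² sin²θ); with ω constant, a = ω²·d²x/dθ².
d²x/dθ² = −r cosθ − r²(cos2θ)/√u − r⁴ sin²2θ/(4u^{3/2}),  u = L² − r² sin²θ = 0.0474829 m².
Substituting r = 0.074 m, L = 0.2198 m, θ = 22.9°: d²x/dθ² = -0.08606 m.
a = ω²·d²x/dθ² = (128.5)²·(-0.08606) = -1420.8 m/s²;  |a| = 1420.8 m/s².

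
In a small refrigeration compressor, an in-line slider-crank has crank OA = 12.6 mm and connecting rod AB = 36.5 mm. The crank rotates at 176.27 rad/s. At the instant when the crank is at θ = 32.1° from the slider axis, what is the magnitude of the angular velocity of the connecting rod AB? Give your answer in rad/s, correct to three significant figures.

ω = 176.3 rad/s
The rod makes angle φ with the slider axis where L sinφ = r sinθ; differentiating, L cosφ·φ̇ = r ω cosθ.
L cosφ = √(L² − r² sin²θ) = 0.035881 m.
|ω_rod| = r ω |cosθ| / √(L² − r² sin²θ) = 0.0126·176.3·0.84712/0.035881 = 52.437 rad/s.

52.4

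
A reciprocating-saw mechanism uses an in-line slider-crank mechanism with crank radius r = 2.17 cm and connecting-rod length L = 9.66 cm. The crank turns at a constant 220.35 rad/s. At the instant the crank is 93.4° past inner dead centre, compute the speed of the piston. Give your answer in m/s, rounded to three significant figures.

ω = 220.3 rad/s
For an in-line slider-crank, x = r cosθ + √(L² − r² sin²θ), so v = −rω sinθ·[1 + r cosθ/√(L² − r² sin²θ)].
With r = 0.0217 m, L = 0.0966 m, θ = 93.4°: √(L² − r² sin²θ) = 0.09414 m.
v = −0.0217·220.3·0.99824·[1 + 0.0217·-0.05931/0.09414] = -4.7079 m/s.
|v| = 4.7079 m/s.

4.71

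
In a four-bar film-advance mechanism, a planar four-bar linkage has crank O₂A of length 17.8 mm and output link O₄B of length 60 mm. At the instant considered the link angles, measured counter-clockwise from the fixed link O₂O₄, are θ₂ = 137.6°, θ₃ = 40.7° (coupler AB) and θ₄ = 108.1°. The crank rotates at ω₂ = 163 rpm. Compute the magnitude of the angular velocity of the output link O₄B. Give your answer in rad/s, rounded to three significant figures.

ω₂ = 17.07 rad/s (from 163 rpm).
Differentiating the loop-closure r₂e^{iθ₂}+r₃e^{iθ₃}=r₁+r₄e^{iθ₄} gives r₂ω₂e^{iθ₂}+r₃ω₃e^{iθ₃}=r₄ω₄e^{iθ₄}.
Eliminating the other unknown: ω₄ = r₂ω₂ sin(θ₂−θ₃) / [r₄ sin(θ₄−θ₃)].
Numerator sine = +0.99276; denominator sine = +0.92321.
Result = 0.0178·17.07·(+0.99276) / (0.06·(+0.92321)) = +5.4454 rad/s; magnitude 5.4454 rad/s.

5.45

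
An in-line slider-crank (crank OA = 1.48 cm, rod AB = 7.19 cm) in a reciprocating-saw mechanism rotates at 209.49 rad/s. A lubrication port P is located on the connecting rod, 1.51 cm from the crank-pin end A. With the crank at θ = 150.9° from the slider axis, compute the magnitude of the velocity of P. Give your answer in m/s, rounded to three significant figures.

ω = 209.5 rad/s.  Crank-pin speed |V_A| = rω = 3.1005 m/s, perpendicular to OA.
Rod angle: sinφ = −(r/L) sinθ ⇒ φ = -5.745°; ω_rod = −rω cosθ/√(L²−r²sin²θ) = +37.869 rad/s.
V_P = V_A + ω_rod × AP, with AP = 0.0151 m along the rod.
Components: V_Px = −rω sinθ − a·ω_rod·sinφ = -1.4506 m/s;  V_Py = rω cosθ + a·ω_rod·cosφ = -2.1401 m/s.
|V_P| = √(V_Px² + V_Py²) = 2.5854 m/s.

2.59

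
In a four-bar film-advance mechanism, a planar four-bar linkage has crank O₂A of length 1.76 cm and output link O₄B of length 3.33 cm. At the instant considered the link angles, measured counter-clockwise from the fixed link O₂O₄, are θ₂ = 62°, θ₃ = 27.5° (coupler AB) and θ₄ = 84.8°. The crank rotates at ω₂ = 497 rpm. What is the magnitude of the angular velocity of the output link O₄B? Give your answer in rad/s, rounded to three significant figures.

18.5

ω₂ = 52.05 rad/s (from 497 rpm).
Differentiating the loop-closure r₂e^{iθ₂}+r₃e^{iθ₃}=r₁+r₄e^{iθ₄} gives r₂ω₂e^{iθ₂}+r₃ω₃e^{iθ₃}=r₄ω₄e^{iθ₄}.
Eliminating the other unknown: ω₄ = r₂ω₂ sin(θ₂−θ₃) / [r₄ sin(θ₄−θ₃)].
Numerator sine = +0.56641; denominator sine = +0.84151.
Result = 0.0176·52.05·(+0.56641) / (0.0333·(+0.84151)) = +18.515 rad/s; magnitude 18.515 rad/s.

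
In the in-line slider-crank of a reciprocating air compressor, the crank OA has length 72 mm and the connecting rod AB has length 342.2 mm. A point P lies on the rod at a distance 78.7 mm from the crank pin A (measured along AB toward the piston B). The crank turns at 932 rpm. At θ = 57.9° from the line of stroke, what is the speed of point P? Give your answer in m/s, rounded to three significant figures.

6.75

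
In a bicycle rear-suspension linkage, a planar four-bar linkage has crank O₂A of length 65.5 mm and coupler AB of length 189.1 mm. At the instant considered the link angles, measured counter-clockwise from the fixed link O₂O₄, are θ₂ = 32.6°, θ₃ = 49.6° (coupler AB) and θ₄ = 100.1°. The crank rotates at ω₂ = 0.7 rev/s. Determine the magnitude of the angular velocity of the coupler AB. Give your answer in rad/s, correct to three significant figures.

1.82

ω₂ = 4.398 rad/s (from 0.7 rev/s).
Differentiating the loop-closure r₂e^{iθ₂}+r₃e^{iθ₃}=r₁+r₄e^{iθ₄} gives r₂ω₂e^{iθ₂}+r₃ω₃e^{iθ₃}=r₄ω₄e^{iθ₄}.
Eliminating the other unknown: ω₃ = r₂ω₂ sin(θ₄−θ₂) / [r₃ sin(θ₃−θ₄)].
Numerator sine = +0.92388; denominator sine = -0.77162.
Result = 0.0655·4.398·(+0.92388) / (0.1891·(-0.77162)) = -1.8241 rad/s; magnitude 1.8241 rad/s.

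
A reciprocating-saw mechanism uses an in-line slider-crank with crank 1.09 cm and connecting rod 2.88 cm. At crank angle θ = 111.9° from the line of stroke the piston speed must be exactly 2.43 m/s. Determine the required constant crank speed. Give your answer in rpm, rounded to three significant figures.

For an in-line slider-crank, |v_piston| = rω|sinθ|·[1 + r cosθ/√(L² − r² sin²θ)].
With r = 0.0109 m, L = 0.0288 m, θ = 111.9°: the bracketed kinematic factor |dx/dθ| = 0.0085886 m.
ω = v/|dx/dθ| = 2.43/0.0085886 = 282.93 rad/s.
N = 60ω/(2π) = 2701.8 rpm.

2700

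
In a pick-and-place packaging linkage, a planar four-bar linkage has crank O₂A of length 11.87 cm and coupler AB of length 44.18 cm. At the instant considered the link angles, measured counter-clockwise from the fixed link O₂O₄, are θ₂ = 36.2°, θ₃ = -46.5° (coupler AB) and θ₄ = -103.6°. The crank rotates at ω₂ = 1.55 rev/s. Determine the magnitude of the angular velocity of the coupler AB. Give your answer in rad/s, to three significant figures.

2.01

ω₂ = 9.739 rad/s (from 1.55 rev/s).
Differentiating the loop-closure r₂e^{iθ₂}+r₃e^{iθ₃}=r₁+r₄e^{iθ₄} gives r₂ω₂e^{iθ₂}+r₃ω₃e^{iθ₃}=r₄ω₄e^{iθ₄}.
Eliminating the other unknown: ω₃ = r₂ω₂ sin(θ₄−θ₂) / [r₃ sin(θ₃−θ₄)].
Numerator sine = -0.64546; denominator sine = +0.83962.
Result = 0.1187·9.739·(-0.64546) / (0.4418·(+0.83962)) = -2.0115 rad/s; magnitude 2.0115 rad/s.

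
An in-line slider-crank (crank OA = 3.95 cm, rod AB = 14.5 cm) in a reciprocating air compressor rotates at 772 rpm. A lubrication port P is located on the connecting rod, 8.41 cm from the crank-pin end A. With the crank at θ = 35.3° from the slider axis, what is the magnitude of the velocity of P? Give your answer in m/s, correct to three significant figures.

2.36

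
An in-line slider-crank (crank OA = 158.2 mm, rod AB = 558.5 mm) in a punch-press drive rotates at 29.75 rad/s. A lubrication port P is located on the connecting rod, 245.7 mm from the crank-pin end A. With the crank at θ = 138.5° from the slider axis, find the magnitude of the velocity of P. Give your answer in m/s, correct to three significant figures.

ω = 29.75 rad/s.  Crank-pin speed |V_A| = rω = 4.7064 m/s, perpendicular to OA.
Rod angle: sinφ = −(r/L) sinθ ⇒ φ = -10.818°; ω_rod = −rω cosθ/√(L²−r²sin²θ) = +6.4256 rad/s.
V_P = V_A + ω_rod × AP, with AP = 0.2457 m along the rod.
Components: V_Px = −rω sinθ − a·ω_rod·sinφ = -2.8223 m/s;  V_Py = rω cosθ + a·ω_rod·cosφ = -1.9742 m/s.
|V_P| = √(V_Px² + V_Py²) = 3.4442 m/s.

3.44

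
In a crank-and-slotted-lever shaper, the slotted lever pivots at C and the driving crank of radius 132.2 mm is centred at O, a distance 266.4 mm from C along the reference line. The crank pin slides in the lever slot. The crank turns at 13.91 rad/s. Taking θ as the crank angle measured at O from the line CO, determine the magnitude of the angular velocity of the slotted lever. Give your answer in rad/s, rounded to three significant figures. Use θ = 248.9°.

ω = 13.91 rad/s
Crank pin A relative to C: A = (d + r cosθ, r sinθ); lever angle φ = atan2(r sinθ, d + r cosθ).
Differentiating tanφ: φ̇ = rω(d cosθ + r)/(d² + r² + 2dr cosθ).
d² + r² + 2dr cosθ = |CA|² = 0.063089 m²;  d cosθ + r = +0.036297 m.
|ω_lever| = |0.1322·13.91·+0.036297| / 0.063089 = 1.058 rad/s.

1.06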